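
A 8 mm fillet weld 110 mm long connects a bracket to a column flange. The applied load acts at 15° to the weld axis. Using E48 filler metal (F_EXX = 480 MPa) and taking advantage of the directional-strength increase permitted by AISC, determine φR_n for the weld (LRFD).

t_e = 0.707 × 8 = 5.656 mm; A_we = 5.656 × 110 = 622.2 mm².
Directional factor: 1.0 + 0.5 sin^1.5(15°) = 1.066.
F_nw = 0.6 × 480 × 1.066 = 307 MPa.
φR_n = 0.75 × 307 × 622.2 × 10⁻³ = 143.2 kN.

φR_n ≈ 143 kN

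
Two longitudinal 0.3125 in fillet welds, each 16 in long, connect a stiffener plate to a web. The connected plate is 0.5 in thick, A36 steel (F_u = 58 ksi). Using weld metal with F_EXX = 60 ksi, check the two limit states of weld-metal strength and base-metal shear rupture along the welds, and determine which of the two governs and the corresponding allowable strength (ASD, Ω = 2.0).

t_e = 0.707 × 0.3125 = 0.2209 in; L = 32 in.
Weld metal: R_n/Ω = (1/2.0) × 0.6 × 60 × 0.2209 × 32 = 127.3 kip.
Base metal (shear rupture): R_n/Ω = (1/2.0) × 0.6 × 58 × 0.5 × 32 = 278.4 kip.
Governing: weld metal.

R_n/Ω ≈ 127 kip (weld metal governs)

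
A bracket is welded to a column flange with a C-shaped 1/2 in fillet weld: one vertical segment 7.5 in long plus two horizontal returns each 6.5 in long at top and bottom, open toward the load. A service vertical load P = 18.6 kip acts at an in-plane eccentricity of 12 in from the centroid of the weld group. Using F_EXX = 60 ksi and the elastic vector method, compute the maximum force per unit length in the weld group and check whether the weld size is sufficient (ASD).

f_max ≈ 4.86 kip/in; adequate

Total weld length L_w = 20.5 in. Treat welds as unit-width lines.
Centroid: x̄ = 2×6.5×3.25 / 20.5 = 2.061 in from the vertical weld.
Polar moment about centroid: J = I_x + I_y = [7.5³/12 + 2×6.5×3.75²] + [7.5×2.061² + 2(6.5³/12 + 6.5×1.189²)] = 314 in³.
Direct shear f_v = P/L_w = 18.6 / 20.5 = 0.9073 kip/in (vertical).
Torsion M = P·e = 18.6 × 12 = 223.2 kip·in.
Critical point at (x, y) = (4.439, 3.75) from centroid. f_tx = M·y/J = 2.666 kip/in; f_ty = M·x/J = 3.156 kip/in.
Resultant f_max = √[f_tx² + (f_v + f_ty)²] = √[2.666² + (0.9073 + 3.156)²] = 4.859 kip/in.
Capacity per unit length: r_n/Ω = (1/2.0) × 0.6 × 60 × (0.707 × 0.5) = 6.363 kip/in.
4.859 ≤ 6.363 → adequate.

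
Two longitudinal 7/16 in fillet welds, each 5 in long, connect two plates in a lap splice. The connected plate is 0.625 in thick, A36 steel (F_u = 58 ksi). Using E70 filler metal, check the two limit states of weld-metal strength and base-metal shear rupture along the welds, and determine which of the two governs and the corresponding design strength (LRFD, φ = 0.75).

E70XX → F_EXX = 70 ksi.
t_e = 0.707 × 0.4375 = 0.3093 in; L = 10 in.
Weld metal: φR_n = 0.75 × 0.6 × 70 × 0.3093 × 10 = 97.43 kips.
Base metal (shear rupture): φR_n = 0.75 × 0.6 × 58 × 0.625 × 10 = 163.1 kips.
Governing: weld metal.

φR_n ≈ 97.4 kips (weld metal governs)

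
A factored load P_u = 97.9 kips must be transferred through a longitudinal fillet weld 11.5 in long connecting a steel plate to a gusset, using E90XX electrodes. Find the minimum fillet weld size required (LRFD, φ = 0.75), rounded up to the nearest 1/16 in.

E90XX → F_EXX = 90 ksi.
Total weld length L = 11.5 in.
Required throat t_e = P_u / (φ × 0.6 F_EXX × L) = 97.9 / (0.75 × 0.6 × 90 × 11.5) = 0.2102 in.
Required leg w = t_e / 0.707 = 0.2973 in → use 5/16 in.

w = 5/16 in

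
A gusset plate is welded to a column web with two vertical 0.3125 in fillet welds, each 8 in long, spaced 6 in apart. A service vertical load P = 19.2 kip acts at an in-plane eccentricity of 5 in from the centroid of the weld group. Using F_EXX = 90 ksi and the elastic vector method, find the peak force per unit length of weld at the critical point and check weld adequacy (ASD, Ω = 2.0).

Total weld length L_w = 16 in. Treat welds as unit-width lines.
Polar moment about centroid: J = 2[d³/12 + d(b/2)²] = 2[8³/12 + 8×3²] = 229.3 in³.
Direct shear f_v = P/L_w = 19.2 / 16 = 1.2 kip/in (vertical).
Torsion M = P·e = 19.2 × 5 = 96 kip·in.
Critical point at (x, y) = (3, 4) from centroid. f_tx = M·y/J = 1.674 kip/in; f_ty = M·x/J = 1.256 kip/in.
Resultant f_max = √[f_tx² + (f_v + f_ty)²] = √[1.674² + (1.2 + 1.256)²] = 2.972 kip/in.
Capacity per unit length: r_n/Ω = (1/2.0) × 0.6 × 90 × (0.707 × 0.3125) = 5.965 kip/in.
2.972 ≤ 5.965 → adequate.

f_max ≈ 2.97 kip/in; adequate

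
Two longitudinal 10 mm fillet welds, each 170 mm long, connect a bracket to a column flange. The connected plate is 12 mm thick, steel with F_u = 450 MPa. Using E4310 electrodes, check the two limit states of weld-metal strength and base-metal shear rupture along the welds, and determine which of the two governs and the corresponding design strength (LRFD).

E43XX → F_EXX = 430 MPa.
t_e = 0.707 × 10 = 7.07 mm; L = 340 mm.
Weld metal: φR_n = 0.75 × 0.6 × 430 × 7.07 × 340 × 10⁻³ = 465.1 kN.
Base metal (shear rupture): φR_n = 0.75 × 0.6 × 450 × 12 × 340 × 10⁻³ = 826.2 kN.
Governing: weld metal.

φR_n ≈ 465 kN (weld metal governs)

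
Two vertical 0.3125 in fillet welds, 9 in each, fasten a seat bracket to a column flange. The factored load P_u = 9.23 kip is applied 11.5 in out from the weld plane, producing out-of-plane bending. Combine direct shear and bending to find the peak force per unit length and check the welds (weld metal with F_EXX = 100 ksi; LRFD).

f_max ≈ 3.96 kip/in; adequate

L_w = 2 × 9 = 18 in; section modulus (unit throat) S = 2 × L²/6 = 27 in².
Direct shear f_v = P/L_w = 9.23/18 = 0.5128 kip/in.
Moment M = P × e = 9.23 × 11.5 = 106.15 kip·in; bending f_b = M/S = 3.931 kip/in.
f_max = √(f_v² + f_b²) = √(0.5128² + 3.931²) = 3.965 kip/in.
φr_n = 0.75 × 0.6 × 100 × (0.707 × 0.3125) = 9.942 kip/in → adequate.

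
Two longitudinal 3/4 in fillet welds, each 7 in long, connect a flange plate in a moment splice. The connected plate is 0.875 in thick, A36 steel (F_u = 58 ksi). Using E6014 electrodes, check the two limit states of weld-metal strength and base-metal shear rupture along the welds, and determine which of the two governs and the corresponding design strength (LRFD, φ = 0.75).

φR_n ≈ 200 kips (weld metal governs)

E60XX → F_EXX = 60 ksi.
t_e = 0.707 × 0.75 = 0.5302 in; L = 14 in.
Weld metal: φR_n = 0.75 × 0.6 × 60 × 0.5302 × 14 = 200.4 kips.
Base metal (shear rupture): φR_n = 0.75 × 0.6 × 58 × 0.875 × 14 = 319.7 kips.
Governing: weld metal.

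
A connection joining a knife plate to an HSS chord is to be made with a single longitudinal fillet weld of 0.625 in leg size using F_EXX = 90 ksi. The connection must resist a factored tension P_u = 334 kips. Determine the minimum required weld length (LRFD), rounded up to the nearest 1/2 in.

Throat t_e = 0.707 × 0.625 = 0.4419 in.
φr_n = 0.75 × 0.6 × 90 × 0.4419 = 17.9 kips/in.
L_req = P_u / φr_n = 334 / 17.9 = 18.66 in total.
Round up → use L = 19 in.

L = 19 in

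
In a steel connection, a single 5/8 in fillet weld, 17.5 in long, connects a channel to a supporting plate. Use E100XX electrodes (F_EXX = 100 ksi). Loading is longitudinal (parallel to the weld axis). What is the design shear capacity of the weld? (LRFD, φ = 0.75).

Effective throat t_e = 0.707 × 0.625 = 0.4419 in.
Total length L = 17.5 in; A_we = 0.4419 × 17.5 = 7.733 in².
F_nw = 0.6 F_EXX = 0.6 × 100 = 60 ksi.
φR_n = 0.75 × 60 × 7.733 = 348 kip.

φR_n ≈ 348 kip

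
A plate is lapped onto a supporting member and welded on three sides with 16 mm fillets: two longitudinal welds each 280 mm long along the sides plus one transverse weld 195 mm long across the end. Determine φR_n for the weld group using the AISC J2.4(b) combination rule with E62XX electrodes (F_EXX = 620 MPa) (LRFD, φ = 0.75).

t_e = 0.707 × 16 = 11.31 mm.
R_nwl = 0.6 × 620 × 11.31 × 560 × 10⁻³ = 2357 kN (longitudinal, 2 welds).
R_nwt = 0.6 × 620 × 11.31 × 195 × 10⁻³ = 820.6 kN (transverse, base value).
(i) R_nwl + R_nwt = 3177 kN; (ii) 0.85 R_nwl + 1.5 R_nwt = 3234 kN.
R_n = max = 3234 kN [governs: (ii)]; φR_n = 2425 kN.

φR_n ≈ 2430 kN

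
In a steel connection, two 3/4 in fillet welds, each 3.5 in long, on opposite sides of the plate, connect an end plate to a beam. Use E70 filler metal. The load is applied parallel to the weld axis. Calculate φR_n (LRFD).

φR_n ≈ 117 kip

E70XX → F_EXX = 70 ksi.
Effective throat t_e = 0.707 × 0.75 = 0.5302 in.
Total length L = 7 in; A_we = 0.5302 × 7 = 3.712 in².
F_nw = 0.6 F_EXX = 0.6 × 70 = 42 ksi.
φR_n = 0.75 × 42 × 3.712 = 116.9 kip.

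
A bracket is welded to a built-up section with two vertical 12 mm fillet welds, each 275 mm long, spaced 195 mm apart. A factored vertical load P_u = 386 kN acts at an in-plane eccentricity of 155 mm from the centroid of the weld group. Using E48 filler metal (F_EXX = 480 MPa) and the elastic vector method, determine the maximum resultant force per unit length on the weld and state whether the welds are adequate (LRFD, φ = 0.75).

Total weld length L_w = 550 mm. Treat welds as unit-width lines.
Polar moment about centroid: J = 2[d³/12 + d(b/2)²] = 2[275³/12 + 275×97.5²] = 8695000 mm³.
Direct shear f_v = P/L_w = 386×10³ / 550 = 701.8 N/mm (vertical).
Torsion M = P·e = 386×10³ × 155 = 59830000 N·mm.
Critical point at (x, y) = (97.5, 137.5) from centroid. f_tx = M·y/J = 946.2 N/mm; f_ty = M·x/J = 670.9 N/mm.
Resultant f_max = √[f_tx² + (f_v + f_ty)²] = √[946.2² + (701.8 + 670.9)²] = 1667 N/mm.
Capacity per unit length: φr_n = 0.75 × 0.6 × 480 × (0.707 × 12) = 1833 N/mm.
1667 ≤ 1833 → adequate.

f_max ≈ 1670 N/mm; adequate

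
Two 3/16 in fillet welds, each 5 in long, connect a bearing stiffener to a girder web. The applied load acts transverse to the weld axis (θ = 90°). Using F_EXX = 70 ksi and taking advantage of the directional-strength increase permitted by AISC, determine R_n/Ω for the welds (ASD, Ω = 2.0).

R_n/Ω ≈ 41.8 kips

t_e = 0.707 × 0.1875 = 0.1326 in; A_we = 0.1326 × 10 = 1.326 in².
Directional factor: 1.0 + 0.5 sin^1.5(90°) = 1.5.
F_nw = 0.6 × 70 × 1.5 = 63 ksi.
R_n/Ω = (63 × 1.326) / 2.0 = 41.76 kips.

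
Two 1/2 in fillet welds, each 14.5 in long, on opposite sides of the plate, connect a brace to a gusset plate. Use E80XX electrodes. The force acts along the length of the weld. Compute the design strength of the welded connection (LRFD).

E80XX → F_EXX = 80 ksi.
Effective throat t_e = 0.707 × 0.5 = 0.3535 in.
Total length L = 29 in; A_we = 0.3535 × 29 = 10.25 in².
F_nw = 0.6 F_EXX = 0.6 × 80 = 48 ksi.
φR_n = 0.75 × 48 × 10.25 = 369.1 kip.

φR_n ≈ 369 kip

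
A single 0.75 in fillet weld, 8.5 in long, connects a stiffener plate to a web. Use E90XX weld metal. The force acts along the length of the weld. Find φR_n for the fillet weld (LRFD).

E90XX → F_EXX = 90 ksi.
Effective throat t_e = 0.707 × 0.75 = 0.5302 in.
Total length L = 8.5 in; A_we = 0.5302 × 8.5 = 4.507 in².
F_nw = 0.6 F_EXX = 0.6 × 90 = 54 ksi.
φR_n = 0.75 × 54 × 4.507 = 182.5 kip.

φR_n ≈ 183 kip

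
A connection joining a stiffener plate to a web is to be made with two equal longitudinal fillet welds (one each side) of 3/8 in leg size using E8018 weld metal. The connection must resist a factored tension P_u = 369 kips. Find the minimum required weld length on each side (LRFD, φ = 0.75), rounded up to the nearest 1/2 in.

E80XX → F_EXX = 80 ksi.
Throat t_e = 0.707 × 0.375 = 0.2651 in.
φr_n = 0.75 × 0.6 × 80 × 0.2651 = 9.544 kips/in.
L_req = P_u / φr_n = 369 / 9.544 = 38.66 in total.
Per side: 38.66 / 2 = 19.33 in.
Round up → use L = 19.5 in on each side.

L = 19.5 in on each side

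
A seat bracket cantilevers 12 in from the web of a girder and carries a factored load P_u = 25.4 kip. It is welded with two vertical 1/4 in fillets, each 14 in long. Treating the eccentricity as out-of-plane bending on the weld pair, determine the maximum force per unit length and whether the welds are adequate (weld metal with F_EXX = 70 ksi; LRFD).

L_w = 2 × 14 = 28 in; section modulus (unit throat) S = 2 × L²/6 = 65.33 in².
Direct shear f_v = P/L_w = 25.4/28 = 0.9071 kip/in.
Moment M = P × e = 25.4 × 12 = 304.8 kip·in; bending f_b = M/S = 4.665 kip/in.
f_max = √(f_v² + f_b²) = √(0.9071² + 4.665²) = 4.753 kip/in.
φr_n = 0.75 × 0.6 × 70 × (0.707 × 0.25) = 5.568 kip/in → adequate.

f_max ≈ 4.75 kip/in; adequate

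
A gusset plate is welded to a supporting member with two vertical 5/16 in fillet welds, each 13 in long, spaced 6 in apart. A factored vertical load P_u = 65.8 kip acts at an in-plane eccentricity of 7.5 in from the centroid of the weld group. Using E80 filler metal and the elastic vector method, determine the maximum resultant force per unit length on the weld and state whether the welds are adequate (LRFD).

E80XX → F_EXX = 80 ksi.
Total weld length L_w = 26 in. Treat welds as unit-width lines.
Polar moment about centroid: J = 2[d³/12 + d(b/2)²] = 2[13³/12 + 13×3²] = 600.2 in³.
Direct shear f_v = P/L_w = 65.8 / 26 = 2.531 kip/in (vertical).
Torsion M = P·e = 65.8 × 7.5 = 493.5 kip·in.
Critical point at (x, y) = (3, 6.5) from centroid. f_tx = M·y/J = 5.345 kip/in; f_ty = M·x/J = 2.467 kip/in.
Resultant f_max = √[f_tx² + (f_v + f_ty)²] = √[5.345² + (2.531 + 2.467)²] = 7.317 kip/in.
Capacity per unit length: φr_n = 0.75 × 0.6 × 80 × (0.707 × 0.3125) = 7.954 kip/in.
7.317 ≤ 7.954 → adequate.

f_max ≈ 7.32 kip/in; adequate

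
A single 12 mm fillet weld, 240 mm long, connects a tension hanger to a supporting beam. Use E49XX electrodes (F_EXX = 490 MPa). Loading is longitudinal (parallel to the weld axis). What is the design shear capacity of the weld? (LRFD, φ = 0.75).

φR_n ≈ 449 kN

Effective throat t_e = 0.707 × 12 = 8.484 mm.
Total length L = 240 mm; A_we = 8.484 × 240 = 2036 mm².
F_nw = 0.6 F_EXX = 0.6 × 490 = 294 MPa.
φR_n = 0.75 × 294 × 2036 × 10⁻³ = 449 kN.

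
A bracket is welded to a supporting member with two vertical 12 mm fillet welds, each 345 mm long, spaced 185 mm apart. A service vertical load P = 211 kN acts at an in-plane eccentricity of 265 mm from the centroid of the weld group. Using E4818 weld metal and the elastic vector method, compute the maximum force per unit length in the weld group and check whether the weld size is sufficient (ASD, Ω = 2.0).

f_max ≈ 1040 N/mm; adequate

E48XX → F_EXX = 480 MPa.
Total weld length L_w = 690 mm. Treat welds as unit-width lines.
Polar moment about centroid: J = 2[d³/12 + d(b/2)²] = 2[345³/12 + 345×92.5²] = 12750000 mm³.
Direct shear f_v = P/L_w = 211×10³ / 690 = 305.8 N/mm (vertical).
Torsion M = P·e = 211×10³ × 265 = 55915000 N·mm.
Critical point at (x, y) = (92.5, 172.5) from centroid. f_tx = M·y/J = 756.6 N/mm; f_ty = M·x/J = 405.7 N/mm.
Resultant f_max = √[f_tx² + (f_v + f_ty)²] = √[756.6² + (305.8 + 405.7)²] = 1039 N/mm.
Capacity per unit length: r_n/Ω = (1/2.0) × 0.6 × 480 × (0.707 × 12) = 1222 N/mm.
1039 ≤ 1222 → adequate.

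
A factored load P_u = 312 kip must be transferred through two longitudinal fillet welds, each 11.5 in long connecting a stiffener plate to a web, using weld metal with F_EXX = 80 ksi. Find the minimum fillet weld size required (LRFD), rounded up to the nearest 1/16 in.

Total weld length L = 23 in.
Required throat t_e = P_u / (φ × 0.6 F_EXX × L) = 312 / (0.75 × 0.6 × 80 × 23) = 0.3768 in.
Required leg w = t_e / 0.707 = 0.533 in → use 9/16 in.

w = 9/16 in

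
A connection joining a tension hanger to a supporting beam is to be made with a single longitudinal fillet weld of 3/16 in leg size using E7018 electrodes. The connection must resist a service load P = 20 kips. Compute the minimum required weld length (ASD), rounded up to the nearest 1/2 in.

L = 7.5 in

E70XX → F_EXX = 70 ksi.
Throat t_e = 0.707 × 0.1875 = 0.1326 in.
r_n/Ω = (0.6 × 70 × 0.1326) / 2.0 = 2.784 kip/in.
L_req = P / (r_n/Ω) = 20 / 2.784 = 7.184 in total.
Round up → use L = 7.5 in.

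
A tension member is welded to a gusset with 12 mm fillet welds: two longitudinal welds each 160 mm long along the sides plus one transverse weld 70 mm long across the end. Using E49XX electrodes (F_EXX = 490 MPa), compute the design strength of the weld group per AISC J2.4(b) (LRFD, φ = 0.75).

φR_n ≈ 730 kN

t_e = 0.707 × 12 = 8.484 mm.
R_nwl = 0.6 × 490 × 8.484 × 320 × 10⁻³ = 798.2 kN (longitudinal, 2 welds).
R_nwt = 0.6 × 490 × 8.484 × 70 × 10⁻³ = 174.6 kN (transverse, base value).
(i) R_nwl + R_nwt = 972.8 kN; (ii) 0.85 R_nwl + 1.5 R_nwt = 940.3 kN.
R_n = max = 972.8 kN [governs: (i)]; φR_n = 729.6 kN.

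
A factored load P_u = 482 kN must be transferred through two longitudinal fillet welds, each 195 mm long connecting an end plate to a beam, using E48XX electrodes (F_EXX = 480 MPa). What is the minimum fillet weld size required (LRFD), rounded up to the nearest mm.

Total weld length L = 390 mm.
Required throat t_e = P_u / (φ × 0.6 F_EXX × L) = 482 / (0.75 × 0.6 × 480 × 390 × 10⁻³) = 5.722 mm.
Required leg w = t_e / 0.707 = 8.093 mm → use 9 mm.

w = 9 mm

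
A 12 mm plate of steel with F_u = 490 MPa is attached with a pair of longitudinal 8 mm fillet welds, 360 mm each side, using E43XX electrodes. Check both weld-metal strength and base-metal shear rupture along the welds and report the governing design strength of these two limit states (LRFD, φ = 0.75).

E43XX → F_EXX = 430 MPa.
t_e = 0.707 × 8 = 5.656 mm; L = 720 mm.
Weld metal: φR_n = 0.75 × 0.6 × 430 × 5.656 × 720 × 10⁻³ = 788 kN.
Base metal (shear rupture): φR_n = 0.75 × 0.6 × 490 × 12 × 720 × 10⁻³ = 1905 kN.
Governing: weld metal.

φR_n ≈ 788 kN (weld metal governs)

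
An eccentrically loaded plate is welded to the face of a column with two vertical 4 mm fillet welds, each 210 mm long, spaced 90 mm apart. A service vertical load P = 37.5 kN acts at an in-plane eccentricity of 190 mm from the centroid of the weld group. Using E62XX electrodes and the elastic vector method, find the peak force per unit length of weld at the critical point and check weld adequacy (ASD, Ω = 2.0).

f_max ≈ 384 N/mm; adequate

E62XX → F_EXX = 620 MPa.
Total weld length L_w = 420 mm. Treat welds as unit-width lines.
Polar moment about centroid: J = 2[d³/12 + d(b/2)²] = 2[210³/12 + 210×45²] = 2394000 mm³.
Direct shear f_v = P/L_w = 37.5×10³ / 420 = 89.29 N/mm (vertical).
Torsion M = P·e = 37.5×10³ × 190 = 7125000 N·mm.
Critical point at (x, y) = (45, 105) from centroid. f_tx = M·y/J = 312.5 N/mm; f_ty = M·x/J = 133.9 N/mm.
Resultant f_max = √[f_tx² + (f_v + f_ty)²] = √[312.5² + (89.29 + 133.9)²] = 384 N/mm.
Capacity per unit length: r_n/Ω = (1/2.0) × 0.6 × 620 × (0.707 × 4) = 526 N/mm.
384 ≤ 526 → adequate.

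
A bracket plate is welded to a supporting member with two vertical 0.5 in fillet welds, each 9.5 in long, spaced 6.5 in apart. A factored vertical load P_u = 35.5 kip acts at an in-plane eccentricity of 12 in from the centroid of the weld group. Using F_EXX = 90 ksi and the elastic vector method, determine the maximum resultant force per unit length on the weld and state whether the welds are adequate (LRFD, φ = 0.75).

Total weld length L_w = 19 in. Treat welds as unit-width lines.
Polar moment about centroid: J = 2[d³/12 + d(b/2)²] = 2[9.5³/12 + 9.5×3.25²] = 343.6 in³.
Direct shear f_v = P/L_w = 35.5 / 19 = 1.868 kip/in (vertical).
Torsion M = P·e = 35.5 × 12 = 426 kip·in.
Critical point at (x, y) = (3.25, 4.75) from centroid. f_tx = M·y/J = 5.889 kip/in; f_ty = M·x/J = 4.03 kip/in.
Resultant f_max = √[f_tx² + (f_v + f_ty)²] = √[5.889² + (1.868 + 4.03)²] = 8.335 kip/in.
Capacity per unit length: φr_n = 0.75 × 0.6 × 90 × (0.707 × 0.5) = 14.32 kip/in.
8.335 ≤ 14.32 → adequate.

f_max ≈ 8.33 kip/in; adequate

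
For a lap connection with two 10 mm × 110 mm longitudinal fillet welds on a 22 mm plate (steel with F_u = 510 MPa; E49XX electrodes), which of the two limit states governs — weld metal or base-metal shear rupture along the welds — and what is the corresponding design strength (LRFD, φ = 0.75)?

φR_n ≈ 343 kN (weld metal governs)

E49XX → F_EXX = 490 MPa.
t_e = 0.707 × 10 = 7.07 mm; L = 220 mm.
Weld metal: φR_n = 0.75 × 0.6 × 490 × 7.07 × 220 × 10⁻³ = 343 kN.
Base metal (shear rupture): φR_n = 0.75 × 0.6 × 510 × 22 × 220 × 10⁻³ = 1111 kN.
Governing: weld metal.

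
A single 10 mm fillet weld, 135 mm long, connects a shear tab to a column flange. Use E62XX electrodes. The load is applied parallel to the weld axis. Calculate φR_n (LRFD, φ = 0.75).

φR_n ≈ 266 kN

E62XX → F_EXX = 620 MPa.
Effective throat t_e = 0.707 × 10 = 7.07 mm.
Total length L = 135 mm; A_we = 7.07 × 135 = 954.4 mm².
F_nw = 0.6 F_EXX = 0.6 × 620 = 372 MPa.
φR_n = 0.75 × 372 × 954.4 × 10⁻³ = 266.3 kN.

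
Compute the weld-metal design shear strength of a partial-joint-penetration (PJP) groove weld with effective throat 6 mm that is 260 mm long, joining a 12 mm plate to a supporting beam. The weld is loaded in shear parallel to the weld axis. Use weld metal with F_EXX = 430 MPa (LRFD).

φR_n ≈ 302 kN

Effective throat (given) t_e = 6 mm.
A_we = 6 × 260 = 1560 mm².
F_nw = 0.6 F_EXX = 258 MPa.
φR_n = 0.75 × 258 × 1560 × 10⁻³ = 301.9 kN.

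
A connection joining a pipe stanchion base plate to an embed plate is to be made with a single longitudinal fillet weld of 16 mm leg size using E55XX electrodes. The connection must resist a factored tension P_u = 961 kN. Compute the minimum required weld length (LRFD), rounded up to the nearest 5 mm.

L = 345 mm

E55XX → F_EXX = 550 MPa.
Throat t_e = 0.707 × 16 = 11.31 mm.
φr_n = 0.75 × 0.6 × 550 × 11.31 × 10⁻³ = 2.8 kN/mm.
L_req = P_u / φr_n = 961 / 2.8 = 343.2 mm total.
Round up → use L = 345 mm.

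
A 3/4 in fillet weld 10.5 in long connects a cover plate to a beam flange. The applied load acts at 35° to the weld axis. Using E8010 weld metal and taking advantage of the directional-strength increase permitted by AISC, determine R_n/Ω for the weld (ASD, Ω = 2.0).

R_n/Ω ≈ 163 kip

E80XX → F_EXX = 80 ksi.
t_e = 0.707 × 0.75 = 0.5302 in; A_we = 0.5302 × 10.5 = 5.568 in².
Directional factor: 1.0 + 0.5 sin^1.5(35°) = 1.217.
F_nw = 0.6 × 80 × 1.217 = 58.43 ksi.
R_n/Ω = (58.43 × 5.568) / 2.0 = 162.6 kip.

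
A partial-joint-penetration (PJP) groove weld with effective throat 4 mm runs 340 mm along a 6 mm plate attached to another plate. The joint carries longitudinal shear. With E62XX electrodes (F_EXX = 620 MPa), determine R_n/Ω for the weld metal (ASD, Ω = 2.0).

R_n/Ω ≈ 253 kN

Effective throat (given) t_e = 4 mm.
A_we = 4 × 340 = 1360 mm².
F_nw = 0.6 F_EXX = 372 MPa.
R_n/Ω = (372 × 1360) / 2.0 × 10⁻³ = 253 kN.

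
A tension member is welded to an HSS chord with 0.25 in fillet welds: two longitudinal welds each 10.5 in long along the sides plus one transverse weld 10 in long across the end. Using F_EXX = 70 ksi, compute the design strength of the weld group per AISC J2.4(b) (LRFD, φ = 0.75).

φR_n ≈ 183 kip

t_e = 0.707 × 0.25 = 0.1767 in.
R_nwl = 0.6 × 70 × 0.1767 × 21 = 155.9 kip (longitudinal, 2 welds).
R_nwt = 0.6 × 70 × 0.1767 × 10 = 74.23 kip (transverse, base value).
(i) R_nwl + R_nwt = 230.1 kip; (ii) 0.85 R_nwl + 1.5 R_nwt = 243.9 kip.
R_n = max = 243.9 kip [governs: (ii)]; φR_n = 182.9 kip.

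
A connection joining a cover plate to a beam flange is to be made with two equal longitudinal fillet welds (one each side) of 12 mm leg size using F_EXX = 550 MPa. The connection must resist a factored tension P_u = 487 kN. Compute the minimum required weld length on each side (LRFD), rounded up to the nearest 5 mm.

L = 120 mm on each side

Throat t_e = 0.707 × 12 = 8.484 mm.
φr_n = 0.75 × 0.6 × 550 × 8.484 × 10⁻³ = 2.1 kN/mm.
L_req = P_u / φr_n = 487 / 2.1 = 231.9 mm total.
Per side: 231.9 / 2 = 116 mm.
Round up → use L = 120 mm on each side.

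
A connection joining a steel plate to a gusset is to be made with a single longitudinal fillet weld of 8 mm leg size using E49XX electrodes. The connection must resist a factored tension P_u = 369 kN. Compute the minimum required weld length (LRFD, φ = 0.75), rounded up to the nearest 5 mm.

L = 300 mm

E49XX → F_EXX = 490 MPa.
Throat t_e = 0.707 × 8 = 5.656 mm.
φr_n = 0.75 × 0.6 × 490 × 5.656 × 10⁻³ = 1.247 kN/mm.
L_req = P_u / φr_n = 369 / 1.247 = 295.9 mm total.
Round up → use L = 300 mm.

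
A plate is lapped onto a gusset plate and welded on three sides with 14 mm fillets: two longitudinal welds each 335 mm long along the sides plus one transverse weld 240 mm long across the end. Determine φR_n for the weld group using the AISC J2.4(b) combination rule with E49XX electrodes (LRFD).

E49XX → F_EXX = 490 MPa.
t_e = 0.707 × 14 = 9.898 mm.
R_nwl = 0.6 × 490 × 9.898 × 670 × 10⁻³ = 1950 kN (longitudinal, 2 welds).
R_nwt = 0.6 × 490 × 9.898 × 240 × 10⁻³ = 698.4 kN (transverse, base value).
(i) R_nwl + R_nwt = 2648 kN; (ii) 0.85 R_nwl + 1.5 R_nwt = 2705 kN.
R_n = max = 2705 kN [governs: (ii)]; φR_n = 2029 kN.

φR_n ≈ 2030 kN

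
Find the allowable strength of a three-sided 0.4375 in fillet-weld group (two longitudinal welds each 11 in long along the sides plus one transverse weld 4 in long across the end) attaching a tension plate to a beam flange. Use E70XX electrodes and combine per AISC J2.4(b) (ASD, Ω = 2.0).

E70XX → F_EXX = 70 ksi.
t_e = 0.707 × 0.4375 = 0.3093 in.
R_nwl = 0.6 × 70 × 0.3093 × 22 = 285.8 kip (longitudinal, 2 welds).
R_nwt = 0.6 × 70 × 0.3093 × 4 = 51.96 kip (transverse, base value).
(i) R_nwl + R_nwt = 337.8 kip; (ii) 0.85 R_nwl + 1.5 R_nwt = 320.9 kip.
R_n = max = 337.8 kip [governs: (i)]; R_n/Ω = 168.9 kip.

R_n/Ω ≈ 169 kip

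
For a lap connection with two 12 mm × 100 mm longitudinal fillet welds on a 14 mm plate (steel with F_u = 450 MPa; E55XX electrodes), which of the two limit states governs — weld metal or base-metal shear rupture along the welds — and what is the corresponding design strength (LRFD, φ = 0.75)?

E55XX → F_EXX = 550 MPa.
t_e = 0.707 × 12 = 8.484 mm; L = 200 mm.
Weld metal: φR_n = 0.75 × 0.6 × 550 × 8.484 × 200 × 10⁻³ = 420 kN.
Base metal (shear rupture): φR_n = 0.75 × 0.6 × 450 × 14 × 200 × 10⁻³ = 567 kN.
Governing: weld metal.

φR_n ≈ 420 kN (weld metal governs)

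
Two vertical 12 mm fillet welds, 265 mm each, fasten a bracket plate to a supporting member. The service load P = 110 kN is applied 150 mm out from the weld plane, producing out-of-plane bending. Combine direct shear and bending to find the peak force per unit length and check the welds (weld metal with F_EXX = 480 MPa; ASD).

L_w = 2 × 265 = 530 mm; section modulus (unit throat) S = 2 × L²/6 = 23410 mm².
Direct shear f_v = P/L_w = 110×10³/530 = 207.5 N/mm.
Moment M = P × e = 110×10³ × 150 = 16500000 N·mm; bending f_b = M/S = 704.9 N/mm.
f_max = √(f_v² + f_b²) = √(207.5² + 704.9²) = 734.8 N/mm.
r_n/Ω = (1/2.0) × 0.6 × 480 × (0.707 × 12) = 1222 N/mm → adequate.

f_max ≈ 735 N/mm; adequate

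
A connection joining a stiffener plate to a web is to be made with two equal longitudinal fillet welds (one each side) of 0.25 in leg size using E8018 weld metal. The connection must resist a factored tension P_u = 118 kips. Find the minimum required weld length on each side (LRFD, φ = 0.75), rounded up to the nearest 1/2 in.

E80XX → F_EXX = 80 ksi.
Throat t_e = 0.707 × 0.25 = 0.1767 in.
φr_n = 0.75 × 0.6 × 80 × 0.1767 = 6.363 kips/in.
L_req = P_u / φr_n = 118 / 6.363 = 18.54 in total.
Per side: 18.54 / 2 = 9.272 in.
Round up → use L = 9.5 in on each side.

L = 9.5 in on each side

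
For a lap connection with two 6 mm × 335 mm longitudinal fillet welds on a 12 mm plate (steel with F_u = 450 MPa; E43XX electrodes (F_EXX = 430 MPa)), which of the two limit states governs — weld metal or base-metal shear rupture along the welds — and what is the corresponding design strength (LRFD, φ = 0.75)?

t_e = 0.707 × 6 = 4.242 mm; L = 670 mm.
Weld metal: φR_n = 0.75 × 0.6 × 430 × 4.242 × 670 × 10⁻³ = 550 kN.
Base metal (shear rupture): φR_n = 0.75 × 0.6 × 450 × 12 × 670 × 10⁻³ = 1628 kN.
Governing: weld metal.

φR_n ≈ 550 kN (weld metal governs)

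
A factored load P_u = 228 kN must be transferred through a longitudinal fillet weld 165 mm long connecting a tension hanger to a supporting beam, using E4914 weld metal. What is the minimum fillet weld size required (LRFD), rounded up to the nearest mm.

E49XX → F_EXX = 490 MPa.
Total weld length L = 165 mm.
Required throat t_e = P_u / (φ × 0.6 F_EXX × L) = 228 / (0.75 × 0.6 × 490 × 165 × 10⁻³) = 6.267 mm.
Required leg w = t_e / 0.707 = 8.864 mm → use 9 mm.

w = 9 mm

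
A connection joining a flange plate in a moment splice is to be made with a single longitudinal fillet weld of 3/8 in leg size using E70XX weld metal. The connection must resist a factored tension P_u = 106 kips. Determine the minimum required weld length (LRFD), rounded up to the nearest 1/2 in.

E70XX → F_EXX = 70 ksi.
Throat t_e = 0.707 × 0.375 = 0.2651 in.
φr_n = 0.75 × 0.6 × 70 × 0.2651 = 8.351 kips/in.
L_req = P_u / φr_n = 106 / 8.351 = 12.69 in total.
Round up → use L = 13 in.

L = 13 in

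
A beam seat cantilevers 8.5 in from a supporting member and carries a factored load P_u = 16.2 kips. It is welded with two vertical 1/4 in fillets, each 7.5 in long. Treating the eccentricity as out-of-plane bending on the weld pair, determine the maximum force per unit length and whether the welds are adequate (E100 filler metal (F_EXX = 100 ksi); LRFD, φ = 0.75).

f_max ≈ 7.42 kip/in; adequate

L_w = 2 × 7.5 = 15 in; section modulus (unit throat) S = 2 × L²/6 = 18.75 in².
Direct shear f_v = P/L_w = 16.2/15 = 1.08 kip/in.
Moment M = P × e = 16.2 × 8.5 = 137.7 kip·in; bending f_b = M/S = 7.344 kip/in.
f_max = √(f_v² + f_b²) = √(1.08² + 7.344²) = 7.423 kip/in.
φr_n = 0.75 × 0.6 × 100 × (0.707 × 0.25) = 7.954 kip/in → adequate.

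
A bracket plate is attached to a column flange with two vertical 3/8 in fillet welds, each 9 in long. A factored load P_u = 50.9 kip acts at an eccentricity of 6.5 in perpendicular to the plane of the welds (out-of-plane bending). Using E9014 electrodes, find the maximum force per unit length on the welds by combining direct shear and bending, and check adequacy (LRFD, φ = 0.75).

f_max ≈ 12.6 kip/in; NOT adequate

E90XX → F_EXX = 90 ksi.
L_w = 2 × 9 = 18 in; section modulus (unit throat) S = 2 × L²/6 = 27 in².
Direct shear f_v = P/L_w = 50.9/18 = 2.828 kip/in.
Moment M = P × e = 50.9 × 6.5 = 330.85 kip·in; bending f_b = M/S = 12.25 kip/in.
f_max = √(f_v² + f_b²) = √(2.828² + 12.25²) = 12.58 kip/in.
φr_n = 0.75 × 0.6 × 90 × (0.707 × 0.375) = 10.74 kip/in → NOT adequate.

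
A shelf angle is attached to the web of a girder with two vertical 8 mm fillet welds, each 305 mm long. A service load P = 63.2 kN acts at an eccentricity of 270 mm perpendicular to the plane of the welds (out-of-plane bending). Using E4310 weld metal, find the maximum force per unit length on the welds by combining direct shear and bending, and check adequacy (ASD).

f_max ≈ 560 N/mm; adequate

E43XX → F_EXX = 430 MPa.
L_w = 2 × 305 = 610 mm; section modulus (unit throat) S = 2 × L²/6 = 31010 mm².
Direct shear f_v = P/L_w = 63.2×10³/610 = 103.6 N/mm.
Moment M = P × e = 63.2×10³ × 270 = 17064000 N·mm; bending f_b = M/S = 550.3 N/mm.
f_max = √(f_v² + f_b²) = √(103.6² + 550.3²) = 560 N/mm.
r_n/Ω = (1/2.0) × 0.6 × 430 × (0.707 × 8) = 729.6 N/mm → adequate.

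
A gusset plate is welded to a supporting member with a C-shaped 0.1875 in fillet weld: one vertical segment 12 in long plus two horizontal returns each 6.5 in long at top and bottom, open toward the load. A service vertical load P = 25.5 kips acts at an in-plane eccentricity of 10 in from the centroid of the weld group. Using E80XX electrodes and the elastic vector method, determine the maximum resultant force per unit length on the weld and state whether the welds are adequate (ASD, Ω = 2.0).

E80XX → F_EXX = 80 ksi.
Total weld length L_w = 25 in. Treat welds as unit-width lines.
Centroid: x̄ = 2×6.5×3.25 / 25 = 1.69 in from the vertical weld.
Polar moment about centroid: J = I_x + I_y = [12³/12 + 2×6.5×6²] + [12×1.69² + 2(6.5³/12 + 6.5×1.56²)] = 723.7 in³.
Direct shear f_v = P/L_w = 25.5 / 25 = 1.02 kip/in (vertical).
Torsion M = P·e = 25.5 × 10 = 255 kip·in.
Critical point at (x, y) = (4.81, 6) from centroid. f_tx = M·y/J = 2.114 kip/in; f_ty = M·x/J = 1.695 kip/in.
Resultant f_max = √[f_tx² + (f_v + f_ty)²] = √[2.114² + (1.02 + 1.695)²] = 3.441 kip/in.
Capacity per unit length: r_n/Ω = (1/2.0) × 0.6 × 80 × (0.707 × 0.1875) = 3.181 kip/in.
3.441 > 3.181 → NOT adequate.

f_max ≈ 3.44 kip/in; NOT adequate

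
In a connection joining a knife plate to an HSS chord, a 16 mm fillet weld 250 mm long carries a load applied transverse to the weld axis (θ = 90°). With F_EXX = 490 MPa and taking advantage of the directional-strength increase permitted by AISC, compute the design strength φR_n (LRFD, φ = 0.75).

φR_n ≈ 935 kN

t_e = 0.707 × 16 = 11.31 mm; A_we = 11.31 × 250 = 2828 mm².
Directional factor: 1.0 + 0.5 sin^1.5(90°) = 1.5.
F_nw = 0.6 × 490 × 1.5 = 441 MPa.
φR_n = 0.75 × 441 × 2828 × 10⁻³ = 935.4 kN.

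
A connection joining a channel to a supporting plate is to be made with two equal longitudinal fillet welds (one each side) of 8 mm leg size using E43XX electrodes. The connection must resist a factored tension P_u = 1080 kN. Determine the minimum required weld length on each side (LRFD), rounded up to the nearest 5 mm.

L = 495 mm on each side

E43XX → F_EXX = 430 MPa.
Throat t_e = 0.707 × 8 = 5.656 mm.
φr_n = 0.75 × 0.6 × 430 × 5.656 × 10⁻³ = 1.094 kN/mm.
L_req = P_u / φr_n = 1080 / 1.094 = 986.8 mm total.
Per side: 986.8 / 2 = 493.4 mm.
Round up → use L = 495 mm on each side.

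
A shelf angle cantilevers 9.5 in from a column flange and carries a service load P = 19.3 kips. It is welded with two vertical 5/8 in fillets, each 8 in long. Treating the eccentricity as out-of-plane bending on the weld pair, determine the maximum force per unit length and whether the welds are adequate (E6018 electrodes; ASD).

E60XX → F_EXX = 60 ksi.
L_w = 2 × 8 = 16 in; section modulus (unit throat) S = 2 × L²/6 = 21.33 in².
Direct shear f_v = P/L_w = 19.3/16 = 1.206 kip/in.
Moment M = P × e = 19.3 × 9.5 = 183.35 kip·in; bending f_b = M/S = 8.595 kip/in.
f_max = √(f_v² + f_b²) = √(1.206² + 8.595²) = 8.679 kip/in.
r_n/Ω = (1/2.0) × 0.6 × 60 × (0.707 × 0.625) = 7.954 kip/in → NOT adequate.

f_max ≈ 8.68 kip/in; NOT adequate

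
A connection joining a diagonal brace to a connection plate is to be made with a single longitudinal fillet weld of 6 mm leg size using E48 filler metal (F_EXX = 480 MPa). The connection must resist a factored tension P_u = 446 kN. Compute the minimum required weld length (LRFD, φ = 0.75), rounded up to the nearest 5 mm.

L = 490 mm

Throat t_e = 0.707 × 6 = 4.242 mm.
φr_n = 0.75 × 0.6 × 480 × 4.242 × 10⁻³ = 0.9163 kN/mm.
L_req = P_u / φr_n = 446 / 0.9163 = 486.8 mm total.
Round up → use L = 490 mm.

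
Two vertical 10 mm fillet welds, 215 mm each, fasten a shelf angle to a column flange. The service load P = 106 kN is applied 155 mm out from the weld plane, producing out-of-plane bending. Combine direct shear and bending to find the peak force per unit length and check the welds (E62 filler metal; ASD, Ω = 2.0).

E62XX → F_EXX = 620 MPa.
L_w = 2 × 215 = 430 mm; section modulus (unit throat) S = 2 × L²/6 = 15410 mm².
Direct shear f_v = P/L_w = 106×10³/430 = 246.5 N/mm.
Moment M = P × e = 106×10³ × 155 = 16430000 N·mm; bending f_b = M/S = 1066 N/mm.
f_max = √(f_v² + f_b²) = √(246.5² + 1066²) = 1094 N/mm.
r_n/Ω = (1/2.0) × 0.6 × 620 × (0.707 × 10) = 1315 N/mm → adequate.

f_max ≈ 1090 N/mm; adequate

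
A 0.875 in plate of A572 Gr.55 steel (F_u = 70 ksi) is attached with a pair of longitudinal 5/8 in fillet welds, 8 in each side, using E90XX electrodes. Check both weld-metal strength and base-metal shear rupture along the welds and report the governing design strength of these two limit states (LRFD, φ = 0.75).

E90XX → F_EXX = 90 ksi.
t_e = 0.707 × 0.625 = 0.4419 in; L = 16 in.
Weld metal: φR_n = 0.75 × 0.6 × 90 × 0.4419 × 16 = 286.3 kips.
Base metal (shear rupture): φR_n = 0.75 × 0.6 × 70 × 0.875 × 16 = 441 kips.
Governing: weld metal.

φR_n ≈ 286 kips (weld metal governs)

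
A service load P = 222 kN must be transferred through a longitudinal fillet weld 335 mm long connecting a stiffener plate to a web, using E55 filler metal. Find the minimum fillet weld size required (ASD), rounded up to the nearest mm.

E55XX → F_EXX = 550 MPa.
Total weld length L = 335 mm.
Required throat t_e = P × Ω / (0.6 F_EXX × L) = 222 × 2.0 / (0.6 × 550 × 335 × 10⁻³) = 4.016 mm.
Required leg w = t_e / 0.707 = 5.681 mm → use 6 mm.

w = 6 mm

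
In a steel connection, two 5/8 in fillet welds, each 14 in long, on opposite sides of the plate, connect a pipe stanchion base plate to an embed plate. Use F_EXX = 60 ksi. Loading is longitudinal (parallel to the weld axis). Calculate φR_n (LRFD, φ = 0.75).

Effective throat t_e = 0.707 × 0.625 = 0.4419 in.
Total length L = 28 in; A_we = 0.4419 × 28 = 12.37 in².
F_nw = 0.6 F_EXX = 0.6 × 60 = 36 ksi.
φR_n = 0.75 × 36 × 12.37 = 334.1 kip.

φR_n ≈ 334 kip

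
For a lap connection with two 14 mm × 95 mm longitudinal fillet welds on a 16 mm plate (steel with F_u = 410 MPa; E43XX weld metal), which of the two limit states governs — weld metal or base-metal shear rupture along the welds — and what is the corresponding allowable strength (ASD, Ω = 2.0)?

E43XX → F_EXX = 430 MPa.
t_e = 0.707 × 14 = 9.898 mm; L = 190 mm.
Weld metal: R_n/Ω = (1/2.0) × 0.6 × 430 × 9.898 × 190 × 10⁻³ = 242.6 kN.
Base metal (shear rupture): R_n/Ω = (1/2.0) × 0.6 × 410 × 16 × 190 × 10⁻³ = 373.9 kN.
Governing: weld metal.

R_n/Ω ≈ 243 kN (weld metal governs)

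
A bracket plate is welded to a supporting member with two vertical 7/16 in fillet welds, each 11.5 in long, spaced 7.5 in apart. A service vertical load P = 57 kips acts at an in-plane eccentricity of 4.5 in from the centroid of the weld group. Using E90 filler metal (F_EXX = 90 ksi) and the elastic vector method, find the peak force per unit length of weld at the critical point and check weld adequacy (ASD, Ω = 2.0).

f_max ≈ 4.87 kip/in; adequate

Total weld length L_w = 23 in. Treat welds as unit-width lines.
Polar moment about centroid: J = 2[d³/12 + d(b/2)²] = 2[11.5³/12 + 11.5×3.75²] = 576.9 in³.
Direct shear f_v = P/L_w = 57 / 23 = 2.478 kip/in (vertical).
Torsion M = P·e = 57 × 4.5 = 256.5 kip·in.
Critical point at (x, y) = (3.75, 5.75) from centroid. f_tx = M·y/J = 2.556 kip/in; f_ty = M·x/J = 1.667 kip/in.
Resultant f_max = √[f_tx² + (f_v + f_ty)²] = √[2.556² + (2.478 + 1.667)²] = 4.87 kip/in.
Capacity per unit length: r_n/Ω = (1/2.0) × 0.6 × 90 × (0.707 × 0.4375) = 8.351 kip/in.
4.87 ≤ 8.351 → adequate.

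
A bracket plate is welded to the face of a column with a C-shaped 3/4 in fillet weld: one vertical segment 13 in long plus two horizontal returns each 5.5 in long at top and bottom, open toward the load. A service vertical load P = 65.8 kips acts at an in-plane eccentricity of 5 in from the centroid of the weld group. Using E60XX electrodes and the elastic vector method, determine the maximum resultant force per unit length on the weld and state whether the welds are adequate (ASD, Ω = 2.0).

f_max ≈ 5.54 kip/in; adequate

E60XX → F_EXX = 60 ksi.
Total weld length L_w = 24 in. Treat welds as unit-width lines.
Centroid: x̄ = 2×5.5×2.75 / 24 = 1.26 in from the vertical weld.
Polar moment about centroid: J = I_x + I_y = [13³/12 + 2×5.5×6.5²] + [13×1.26² + 2(5.5³/12 + 5.5×1.49²)] = 720.6 in³.
Direct shear f_v = P/L_w = 65.8 / 24 = 2.742 kip/in (vertical).
Torsion M = P·e = 65.8 × 5 = 329 kip·in.
Critical point at (x, y) = (4.24, 6.5) from centroid. f_tx = M·y/J = 2.968 kip/in; f_ty = M·x/J = 1.936 kip/in.
Resultant f_max = √[f_tx² + (f_v + f_ty)²] = √[2.968² + (2.742 + 1.936)²] = 5.539 kip/in.
Capacity per unit length: r_n/Ω = (1/2.0) × 0.6 × 60 × (0.707 × 0.75) = 9.544 kip/in.
5.539 ≤ 9.544 → adequate.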